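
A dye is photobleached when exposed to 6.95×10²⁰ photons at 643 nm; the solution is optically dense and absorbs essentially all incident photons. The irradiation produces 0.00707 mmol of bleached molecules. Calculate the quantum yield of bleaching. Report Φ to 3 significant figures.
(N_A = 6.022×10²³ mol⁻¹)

Φ = 0.00613

Product: 0.00707 mmol = 7.07×10⁻⁶ mol.
Moles of photons: 6.95×10²⁰ / 6.022×10²³ = 0.001154 mol.
Φ = 7.07×10⁻⁶ mol / 0.001154 mol photons = 0.00613.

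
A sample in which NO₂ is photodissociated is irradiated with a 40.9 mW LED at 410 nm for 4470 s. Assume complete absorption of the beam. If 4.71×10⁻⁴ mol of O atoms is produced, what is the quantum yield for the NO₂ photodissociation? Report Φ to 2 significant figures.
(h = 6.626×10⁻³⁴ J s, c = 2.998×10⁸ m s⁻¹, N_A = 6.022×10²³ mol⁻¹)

Photon energy at 410 nm: hc/λ = (6.626×10⁻³⁴)(2.998×10⁸)/(410×10⁻⁹) = 4.845×10⁻¹⁹ J.
Energy delivered: (40.9 mW)(4470 s) = 182.8 J.
Photons incident: 182.8 / 4.845×10⁻¹⁹ = 3.773×10²⁰, i.e. 3.773×10²⁰/6.022×10²³ = 6.265×10⁻⁴ mol.
Φ = 4.71×10⁻⁴ mol / 6.265×10⁻⁴ mol photons = 0.75.

Φ = 0.75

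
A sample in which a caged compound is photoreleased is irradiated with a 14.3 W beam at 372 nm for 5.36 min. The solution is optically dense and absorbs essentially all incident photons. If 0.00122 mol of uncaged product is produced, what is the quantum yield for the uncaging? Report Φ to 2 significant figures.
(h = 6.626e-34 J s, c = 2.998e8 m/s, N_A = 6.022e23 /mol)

Φ = 0.085

Photon energy at 372 nm: hc/λ = (6.626e-34)(2.998e8)/(372e-9) = 5.340e-19 J.
Energy delivered: (14.3 W)(321.6 s) = 4599 J.
Photons incident: 4599 / 5.340e-19 = 8.612e21, i.e. 8.612e21/6.022e23 = 0.01430 mol.
Φ = 0.00122 mol / 0.01430 mol photons = 0.085.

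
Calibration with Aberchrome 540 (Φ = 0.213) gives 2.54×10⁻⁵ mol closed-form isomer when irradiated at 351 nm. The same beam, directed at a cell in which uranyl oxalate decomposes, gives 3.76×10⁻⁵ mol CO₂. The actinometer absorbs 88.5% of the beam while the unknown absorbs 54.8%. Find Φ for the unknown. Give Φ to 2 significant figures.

Photons absorbed by the actinometer: 2.54×10⁻⁵ / 0.213 = 1.192×10⁻⁴ mol.
Incident flux: 1.192×10⁻⁴ / 0.885 = 1.347×10⁻⁴ einstein.
Absorbed by unknown: 0.548 × 1.347×10⁻⁴ = 7.382×10⁻⁵ mol.
Φ(unknown) = 3.76×10⁻⁵ / 7.382×10⁻⁵ = 0.51.

Φ = 0.51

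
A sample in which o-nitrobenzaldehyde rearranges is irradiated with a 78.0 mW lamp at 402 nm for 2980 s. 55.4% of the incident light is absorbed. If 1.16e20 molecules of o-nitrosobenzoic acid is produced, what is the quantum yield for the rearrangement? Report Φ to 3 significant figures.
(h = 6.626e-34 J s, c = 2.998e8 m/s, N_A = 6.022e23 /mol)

Product: 1.16e20 / 6.022e23 = 1.926e-4 mol.
Photon energy at 402 nm: hc/λ = (6.626e-34)(2.998e8)/(402e-9) = 4.941e-19 J.
Energy delivered: (78.0 mW)(2980 s) = 232.4 J.
Photons incident: 232.4 / 4.941e-19 = 4.704e20, i.e. 4.704e20/6.022e23 = 7.811e-4 mol.
Photons absorbed: 0.554 × 7.811e-4 = 4.327e-4 mol.
Φ = 1.926e-4 mol / 4.327e-4 mol photons = 0.445.

Φ = 0.445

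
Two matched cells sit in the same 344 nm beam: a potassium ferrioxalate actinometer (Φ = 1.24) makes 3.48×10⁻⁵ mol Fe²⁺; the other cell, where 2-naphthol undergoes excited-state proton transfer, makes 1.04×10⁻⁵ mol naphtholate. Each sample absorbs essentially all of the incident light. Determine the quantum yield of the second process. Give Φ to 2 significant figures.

Photons absorbed by the actinometer: 3.48×10⁻⁵ / 1.24 = 2.806×10⁻⁵ mol.
Φ(unknown) = 1.04×10⁻⁵ / 2.806×10⁻⁵ = 0.37.

Φ = 0.37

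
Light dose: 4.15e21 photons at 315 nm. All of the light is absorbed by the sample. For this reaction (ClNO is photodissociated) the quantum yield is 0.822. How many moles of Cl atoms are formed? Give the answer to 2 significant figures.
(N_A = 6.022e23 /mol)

0.0057 mol

Moles of photons: 4.15e21 / 6.022e23 = 0.006891 mol.
Product: Φ × n_abs = 0.822 × 0.006891 = 0.005664 mol.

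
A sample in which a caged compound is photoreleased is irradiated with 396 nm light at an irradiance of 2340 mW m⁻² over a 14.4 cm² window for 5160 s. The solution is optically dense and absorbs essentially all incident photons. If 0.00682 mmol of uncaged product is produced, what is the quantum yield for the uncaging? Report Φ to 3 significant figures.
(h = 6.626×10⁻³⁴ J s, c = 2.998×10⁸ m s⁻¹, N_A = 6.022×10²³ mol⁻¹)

Product: 0.00682 mmol = 6.82×10⁻⁶ mol.
Photon energy at 396 nm: hc/λ = (6.626×10⁻³⁴)(2.998×10⁸)/(396×10⁻⁹) = 5.016×10⁻¹⁹ J.
Energy delivered: (2340 mW m⁻²)(14.4×10⁻⁴ m²)(5160 s) = 17.39 J.
Photons incident: 17.39 / 5.016×10⁻¹⁹ = 3.467×10¹⁹, i.e. 3.467×10¹⁹/6.022×10²³ = 5.757×10⁻⁵ mol.
Φ = 6.82×10⁻⁶ mol / 5.757×10⁻⁵ mol photons = 0.118.

Φ = 0.118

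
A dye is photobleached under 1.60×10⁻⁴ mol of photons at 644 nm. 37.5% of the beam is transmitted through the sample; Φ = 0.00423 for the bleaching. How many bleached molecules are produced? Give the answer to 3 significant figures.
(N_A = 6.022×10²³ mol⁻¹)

Fraction absorbed: 1 − 37.5/100 = 0.6250.
Photons absorbed: 0.6250 × 1.60×10⁻⁴ = 1.000×10⁻⁴ mol.
Product: Φ × n_abs = 0.00423 × 1.000×10⁻⁴ = 4.230×10⁻⁷ mol.
As a count: 4.230×10⁻⁷ × 6.022×10²³ = 2.55×10¹⁷.

2.55×10¹⁷ bleached molecules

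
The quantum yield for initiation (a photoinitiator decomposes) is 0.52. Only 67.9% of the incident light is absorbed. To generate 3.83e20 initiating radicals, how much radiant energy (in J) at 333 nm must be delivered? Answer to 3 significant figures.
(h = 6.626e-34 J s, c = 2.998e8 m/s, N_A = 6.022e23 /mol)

Product: 3.83e20 / 6.022e23 = 6.360e-4 mol.
Photons that must be absorbed: 6.360e-4 / 0.52 = 0.001223 mol.
Incident photons needed: 0.001223 / 0.679 = 0.001801 mol.
Photon energy: hc/λ = 5.965e-19 J; per mole, 3.592e5 J mol⁻¹.
Energy required: 0.001801 × 3.592e5 = 647 J.

647 J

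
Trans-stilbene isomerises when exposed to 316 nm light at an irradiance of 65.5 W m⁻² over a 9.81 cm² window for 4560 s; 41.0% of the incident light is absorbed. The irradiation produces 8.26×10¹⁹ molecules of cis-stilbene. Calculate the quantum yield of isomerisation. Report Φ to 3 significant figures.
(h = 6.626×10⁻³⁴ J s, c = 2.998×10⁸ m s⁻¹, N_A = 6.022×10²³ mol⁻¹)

Product: 8.26×10¹⁹ / 6.022×10²³ = 1.372×10⁻⁴ mol.
Photon energy at 316 nm: hc/λ = (6.626×10⁻³⁴)(2.998×10⁸)/(316×10⁻⁹) = 6.286×10⁻¹⁹ J.
Energy delivered: (65.5 W m⁻²)(9.81×10⁻⁴ m²)(4560 s) = 293.0 J.
Photons incident: 293.0 / 6.286×10⁻¹⁹ = 4.661×10²⁰, i.e. 4.661×10²⁰/6.022×10²³ = 7.740×10⁻⁴ mol.
Photons absorbed: 0.410 × 7.740×10⁻⁴ = 3.173×10⁻⁴ mol.
Φ = 1.372×10⁻⁴ mol / 3.173×10⁻⁴ mol photons = 0.432.

Φ = 0.432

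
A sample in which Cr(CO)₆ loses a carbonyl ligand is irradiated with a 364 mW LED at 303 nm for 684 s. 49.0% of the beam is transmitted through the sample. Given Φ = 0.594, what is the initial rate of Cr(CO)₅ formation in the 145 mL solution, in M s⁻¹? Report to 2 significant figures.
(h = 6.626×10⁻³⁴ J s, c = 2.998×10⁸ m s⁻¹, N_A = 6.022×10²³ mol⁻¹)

Photon energy at 303 nm: hc/λ = (6.626×10⁻³⁴)(2.998×10⁸)/(303×10⁻⁹) = 6.556×10⁻¹⁹ J.
Energy delivered: (364 mW)(684 s) = 249.0 J.
Photons incident: 249.0 / 6.556×10⁻¹⁹ = 3.798×10²⁰, i.e. 3.798×10²⁰/6.022×10²³ = 6.307×10⁻⁴ mol.
Fraction absorbed: 1 − 49.0/100 = 0.5100.
Photons absorbed: 0.5100 × 6.307×10⁻⁴ = 3.217×10⁻⁴ mol.
Product formed: 0.594 × 3.217×10⁻⁴ = 1.911×10⁻⁴ mol.
Rate: 1.911×10⁻⁴ mol / (684 s × 0.145 L) = 1.9×10⁻⁶ M s⁻¹.

1.9×10⁻⁶ M s⁻¹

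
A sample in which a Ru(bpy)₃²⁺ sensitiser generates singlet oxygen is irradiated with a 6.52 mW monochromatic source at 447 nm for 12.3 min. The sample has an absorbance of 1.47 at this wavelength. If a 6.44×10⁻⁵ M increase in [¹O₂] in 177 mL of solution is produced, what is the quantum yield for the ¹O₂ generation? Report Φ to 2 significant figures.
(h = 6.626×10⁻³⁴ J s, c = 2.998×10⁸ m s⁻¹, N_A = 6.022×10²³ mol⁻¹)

Product: (6.44×10⁻⁵ M)(0.177 L) = 1.140×10⁻⁵ mol.
Photon energy at 447 nm: hc/λ = (6.626×10⁻³⁴)(2.998×10⁸)/(447×10⁻⁹) = 4.444×10⁻¹⁹ J.
Energy delivered: (6.52 mW)(738 s) = 4.812 J.
Photons incident: 4.812 / 4.444×10⁻¹⁹ = 1.083×10¹⁹, i.e. 1.083×10¹⁹/6.022×10²³ = 1.798×10⁻⁵ mol.
Fraction absorbed: 1 − 10^(−1.47) = 0.9661.
Photons absorbed: 0.9661 × 1.798×10⁻⁵ = 1.737×10⁻⁵ mol.
Φ = 1.140×10⁻⁵ mol / 1.737×10⁻⁵ mol photons = 0.66.

Φ = 0.66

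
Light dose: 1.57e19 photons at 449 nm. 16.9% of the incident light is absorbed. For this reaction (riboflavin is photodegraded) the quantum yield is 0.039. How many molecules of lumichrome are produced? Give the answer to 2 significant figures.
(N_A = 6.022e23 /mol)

Moles of photons: 1.57e19 / 6.022e23 = 2.607e-5 mol.
Photons absorbed: 0.169 × 2.607e-5 = 4.406e-6 mol.
Product: Φ × n_abs = 0.039 × 4.406e-6 = 1.718e-7 mol.
As a count: 1.718e-7 × 6.022e23 = 1.0e17.

1.0e17 molecules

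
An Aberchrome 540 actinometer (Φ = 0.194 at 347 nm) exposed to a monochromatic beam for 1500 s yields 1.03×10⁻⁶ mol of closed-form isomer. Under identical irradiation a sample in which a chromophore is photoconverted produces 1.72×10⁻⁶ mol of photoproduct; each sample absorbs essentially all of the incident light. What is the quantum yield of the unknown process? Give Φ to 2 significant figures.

Photons absorbed by the actinometer: 1.03×10⁻⁶ / 0.194 = 5.309×10⁻⁶ mol.
Φ(unknown) = 1.72×10⁻⁶ / 5.309×10⁻⁶ = 0.32.

Φ = 0.32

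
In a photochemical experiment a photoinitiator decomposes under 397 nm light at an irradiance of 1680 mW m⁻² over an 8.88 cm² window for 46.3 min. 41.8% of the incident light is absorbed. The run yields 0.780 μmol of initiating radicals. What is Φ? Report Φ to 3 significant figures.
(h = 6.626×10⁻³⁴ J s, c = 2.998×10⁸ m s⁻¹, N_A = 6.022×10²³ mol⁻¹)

Φ = 0.136

Product: 0.780 μmol = 7.80×10⁻⁷ mol.
Photon energy at 397 nm: hc/λ = (6.626×10⁻³⁴)(2.998×10⁸)/(397×10⁻⁹) = 5.004×10⁻¹⁹ J.
Energy delivered: (1680 mW m⁻²)(8.88×10⁻⁴ m²)(2778 s) = 4.144 J.
Photons incident: 4.144 / 5.004×10⁻¹⁹ = 8.281×10¹⁸, i.e. 8.281×10¹⁸/6.022×10²³ = 1.375×10⁻⁵ mol.
Photons absorbed: 0.418 × 1.375×10⁻⁵ = 5.748×10⁻⁶ mol.
Φ = 7.80×10⁻⁷ mol / 5.748×10⁻⁶ mol photons = 0.136.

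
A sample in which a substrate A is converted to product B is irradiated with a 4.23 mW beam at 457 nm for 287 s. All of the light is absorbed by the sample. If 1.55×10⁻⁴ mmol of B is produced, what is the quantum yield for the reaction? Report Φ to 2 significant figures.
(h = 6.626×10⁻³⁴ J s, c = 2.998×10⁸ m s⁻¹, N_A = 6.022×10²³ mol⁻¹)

Product: 1.55×10⁻⁴ mmol = 1.55×10⁻⁷ mol.
Photon energy at 457 nm: hc/λ = (6.626×10⁻³⁴)(2.998×10⁸)/(457×10⁻⁹) = 4.347×10⁻¹⁹ J.
Energy delivered: (4.23 mW)(287 s) = 1.214 J.
Photons incident: 1.214 / 4.347×10⁻¹⁹ = 2.793×10¹⁸, i.e. 2.793×10¹⁸/6.022×10²³ = 4.638×10⁻⁶ mol.
Φ = 1.55×10⁻⁷ mol / 4.638×10⁻⁶ mol photons = 0.033.

Φ = 0.033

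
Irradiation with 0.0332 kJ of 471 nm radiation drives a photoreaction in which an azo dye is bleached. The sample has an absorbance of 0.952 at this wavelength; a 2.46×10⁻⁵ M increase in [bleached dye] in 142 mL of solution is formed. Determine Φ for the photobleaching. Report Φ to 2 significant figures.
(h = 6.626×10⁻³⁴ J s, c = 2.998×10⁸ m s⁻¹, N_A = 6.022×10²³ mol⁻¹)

Product: (2.46×10⁻⁵ M)(0.142 L) = 3.493×10⁻⁶ mol.
Photon energy at 471 nm: hc/λ = (6.626×10⁻³⁴)(2.998×10⁸)/(471×10⁻⁹) = 4.218×10⁻¹⁹ J.
Incident energy: 0.0332 kJ = 33.2 J.
Photons incident: 33.2 / 4.218×10⁻¹⁹ = 7.871×10¹⁹, i.e. 7.871×10¹⁹/6.022×10²³ = 1.307×10⁻⁴ mol.
Fraction absorbed: 1 − 10^(−0.952) = 0.8883.
Photons absorbed: 0.8883 × 1.307×10⁻⁴ = 1.161×10⁻⁴ mol.
Φ = 3.493×10⁻⁶ mol / 1.161×10⁻⁴ mol photons = 0.030.

Φ = 0.030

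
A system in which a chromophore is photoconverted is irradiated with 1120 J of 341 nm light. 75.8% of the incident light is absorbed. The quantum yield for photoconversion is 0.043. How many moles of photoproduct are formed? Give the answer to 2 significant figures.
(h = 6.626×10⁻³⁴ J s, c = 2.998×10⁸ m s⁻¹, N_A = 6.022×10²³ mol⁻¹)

Photon energy at 341 nm: hc/λ = (6.626×10⁻³⁴)(2.998×10⁸)/(341×10⁻⁹) = 5.825×10⁻¹⁹ J.
Photons incident: 1120 / 5.825×10⁻¹⁹ = 1.923×10²¹, i.e. 1.923×10²¹/6.022×10²³ = 0.003193 mol.
Photons absorbed: 0.758 × 0.003193 = 0.002420 mol.
Product: Φ × n_abs = 0.043 × 0.002420 = 1.041×10⁻⁴ mol.

1.0×10⁻⁴ mol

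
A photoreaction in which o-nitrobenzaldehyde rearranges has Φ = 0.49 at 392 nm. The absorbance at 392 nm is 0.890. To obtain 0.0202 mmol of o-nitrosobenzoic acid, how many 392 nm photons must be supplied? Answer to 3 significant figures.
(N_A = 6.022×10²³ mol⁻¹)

2.85×10¹⁹ photons

Product: 0.0202 mmol = 2.02×10⁻⁵ mol.
Photons that must be absorbed: 2.02×10⁻⁵ / 0.49 = 4.122×10⁻⁵ mol.
Fraction absorbed: 1 − 10^(−0.890) = 0.8712.
Incident photons needed: 4.122×10⁻⁵ / 0.8712 = 4.731×10⁻⁵ mol.
Photon count: 4.731×10⁻⁵ × 6.022×10²³ = 2.85×10¹⁹.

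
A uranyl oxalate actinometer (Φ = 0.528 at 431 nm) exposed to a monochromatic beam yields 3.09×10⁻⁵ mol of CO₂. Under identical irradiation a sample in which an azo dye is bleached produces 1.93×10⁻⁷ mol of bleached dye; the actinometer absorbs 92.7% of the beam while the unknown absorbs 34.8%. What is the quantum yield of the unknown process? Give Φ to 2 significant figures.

Φ = 0.0088

Photons absorbed by the actinometer: 3.09×10⁻⁵ / 0.528 = 5.852×10⁻⁵ mol.
Incident flux: 5.852×10⁻⁵ / 0.927 = 6.313×10⁻⁵ einstein.
Absorbed by unknown: 0.348 × 6.313×10⁻⁵ = 2.197×10⁻⁵ mol.
Φ(unknown) = 1.93×10⁻⁷ / 2.197×10⁻⁵ = 0.0088.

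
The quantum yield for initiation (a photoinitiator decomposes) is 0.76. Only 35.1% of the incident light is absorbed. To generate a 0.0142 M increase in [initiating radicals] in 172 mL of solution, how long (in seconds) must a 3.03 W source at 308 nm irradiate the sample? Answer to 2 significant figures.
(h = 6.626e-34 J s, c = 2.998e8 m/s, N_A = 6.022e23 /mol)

t ≈ 1200 s

Product: (0.0142 M)(0.172 L) = 0.002442 mol.
Photons that must be absorbed: 0.002442 / 0.76 = 0.003213 mol.
Incident photons needed: 0.003213 / 0.351 = 0.009154 mol.
Photon energy: hc/λ = 6.450e-19 J; per mole, 3.884e5 J mol⁻¹.
Energy required: 0.009154 × 3.884e5 = 3555 J.
Time: 3555 J / 3.03 W = 1200 s.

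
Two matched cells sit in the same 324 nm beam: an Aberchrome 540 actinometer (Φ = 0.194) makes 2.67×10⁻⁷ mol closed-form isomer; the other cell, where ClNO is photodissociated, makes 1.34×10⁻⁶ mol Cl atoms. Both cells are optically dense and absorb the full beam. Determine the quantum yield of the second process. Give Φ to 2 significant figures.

Φ = 0.97

Photons absorbed by the actinometer: 2.67×10⁻⁷ / 0.194 = 1.376×10⁻⁶ mol.
Φ(unknown) = 1.34×10⁻⁶ / 1.376×10⁻⁶ = 0.97.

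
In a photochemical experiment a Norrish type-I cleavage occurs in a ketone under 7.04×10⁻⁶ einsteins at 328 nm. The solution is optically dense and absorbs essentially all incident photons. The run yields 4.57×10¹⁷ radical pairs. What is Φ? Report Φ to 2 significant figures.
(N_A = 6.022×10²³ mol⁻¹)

Φ = 0.11

Product: 4.57×10¹⁷ / 6.022×10²³ = 7.589×10⁻⁷ mol.
Φ = 7.589×10⁻⁷ mol / 7.04×10⁻⁶ mol photons = 0.11.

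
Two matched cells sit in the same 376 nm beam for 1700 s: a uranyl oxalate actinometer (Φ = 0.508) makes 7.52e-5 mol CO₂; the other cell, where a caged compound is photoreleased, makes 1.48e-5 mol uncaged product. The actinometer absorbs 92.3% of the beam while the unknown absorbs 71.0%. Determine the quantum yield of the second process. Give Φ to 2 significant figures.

Photons absorbed by the actinometer: 7.52e-5 / 0.508 = 1.480e-4 mol.
Incident flux: 1.480e-4 / 0.923 = 1.603e-4 einstein.
Absorbed by unknown: 0.710 × 1.603e-4 = 1.138e-4 mol.
Φ(unknown) = 1.48e-5 / 1.138e-4 = 0.13.

Φ = 0.13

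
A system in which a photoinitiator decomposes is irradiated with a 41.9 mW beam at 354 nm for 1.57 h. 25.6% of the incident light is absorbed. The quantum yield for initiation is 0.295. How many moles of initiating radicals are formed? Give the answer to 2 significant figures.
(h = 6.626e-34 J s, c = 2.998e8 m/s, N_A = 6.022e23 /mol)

Photon energy at 354 nm: hc/λ = (6.626e-34)(2.998e8)/(354e-9) = 5.612e-19 J.
Energy delivered: (41.9 mW)(5652 s) = 236.8 J.
Photons incident: 236.8 / 5.612e-19 = 4.220e20, i.e. 4.220e20/6.022e23 = 7.008e-4 mol.
Photons absorbed: 0.256 × 7.008e-4 = 1.794e-4 mol.
Product: Φ × n_abs = 0.295 × 1.794e-4 = 5.292e-5 mol.

5.3e-5 mol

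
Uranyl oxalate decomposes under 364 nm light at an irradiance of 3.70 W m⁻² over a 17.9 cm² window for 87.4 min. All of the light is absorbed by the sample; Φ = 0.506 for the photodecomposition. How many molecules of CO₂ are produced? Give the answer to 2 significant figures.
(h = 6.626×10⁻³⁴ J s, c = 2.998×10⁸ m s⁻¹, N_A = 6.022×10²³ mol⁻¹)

3.2×10¹⁹ molecules

Photon energy at 364 nm: hc/λ = (6.626×10⁻³⁴)(2.998×10⁸)/(364×10⁻⁹) = 5.457×10⁻¹⁹ J.
Energy delivered: (3.70 W m⁻²)(17.9×10⁻⁴ m²)(5244 s) = 34.73 J.
Photons incident: 34.73 / 5.457×10⁻¹⁹ = 6.364×10¹⁹, i.e. 6.364×10¹⁹/6.022×10²³ = 1.057×10⁻⁴ mol.
Product: Φ × n_abs = 0.506 × 1.057×10⁻⁴ = 5.348×10⁻⁵ mol.
As a count: 5.348×10⁻⁵ × 6.022×10²³ = 3.2×10¹⁹.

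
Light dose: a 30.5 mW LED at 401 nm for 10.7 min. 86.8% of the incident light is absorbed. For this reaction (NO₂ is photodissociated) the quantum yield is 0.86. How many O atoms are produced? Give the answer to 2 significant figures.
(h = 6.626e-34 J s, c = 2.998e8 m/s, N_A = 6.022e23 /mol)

3.0e19 atoms

Photon energy at 401 nm: hc/λ = (6.626e-34)(2.998e8)/(401e-9) = 4.954e-19 J.
Energy delivered: (30.5 mW)(642 s) = 19.58 J.
Photons incident: 19.58 / 4.954e-19 = 3.952e19, i.e. 3.952e19/6.022e23 = 6.563e-5 mol.
Photons absorbed: 0.868 × 6.563e-5 = 5.697e-5 mol.
Product: Φ × n_abs = 0.86 × 5.697e-5 = 4.899e-5 mol.
As a count: 4.899e-5 × 6.022e23 = 3.0e19.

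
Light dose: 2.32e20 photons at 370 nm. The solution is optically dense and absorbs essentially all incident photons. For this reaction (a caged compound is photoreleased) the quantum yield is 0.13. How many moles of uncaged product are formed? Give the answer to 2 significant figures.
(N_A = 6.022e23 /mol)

5.0e-5 mol

Moles of photons: 2.32e20 / 6.022e23 = 3.853e-4 mol.
Product: Φ × n_abs = 0.13 × 3.853e-4 = 5.009e-5 mol.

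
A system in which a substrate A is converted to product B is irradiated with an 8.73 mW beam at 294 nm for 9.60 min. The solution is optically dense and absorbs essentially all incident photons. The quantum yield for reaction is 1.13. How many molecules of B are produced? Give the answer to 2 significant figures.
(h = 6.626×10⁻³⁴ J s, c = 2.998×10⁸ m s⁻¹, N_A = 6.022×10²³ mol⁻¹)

8.4×10¹⁸ molecules

Photon energy at 294 nm: hc/λ = (6.626×10⁻³⁴)(2.998×10⁸)/(294×10⁻⁹) = 6.757×10⁻¹⁹ J.
Energy delivered: (8.73 mW)(576 s) = 5.028 J.
Photons incident: 5.028 / 6.757×10⁻¹⁹ = 7.441×10¹⁸, i.e. 7.441×10¹⁸/6.022×10²³ = 1.236×10⁻⁵ mol.
Product: Φ × n_abs = 1.13 × 1.236×10⁻⁵ = 1.397×10⁻⁵ mol.
As a count: 1.397×10⁻⁵ × 6.022×10²³ = 8.4×10¹⁸.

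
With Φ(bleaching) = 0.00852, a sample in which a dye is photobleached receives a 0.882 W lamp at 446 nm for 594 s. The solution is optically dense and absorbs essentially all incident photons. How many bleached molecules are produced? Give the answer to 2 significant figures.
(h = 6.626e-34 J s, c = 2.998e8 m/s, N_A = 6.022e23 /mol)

Photon energy at 446 nm: hc/λ = (6.626e-34)(2.998e8)/(446e-9) = 4.454e-19 J.
Energy delivered: (0.882 W)(594 s) = 523.9 J.
Photons incident: 523.9 / 4.454e-19 = 1.176e21, i.e. 1.176e21/6.022e23 = 0.001953 mol.
Product: Φ × n_abs = 0.00852 × 0.001953 = 1.664e-5 mol.
As a count: 1.664e-5 × 6.022e23 = 1.0e19.

1.0e19 bleached molecules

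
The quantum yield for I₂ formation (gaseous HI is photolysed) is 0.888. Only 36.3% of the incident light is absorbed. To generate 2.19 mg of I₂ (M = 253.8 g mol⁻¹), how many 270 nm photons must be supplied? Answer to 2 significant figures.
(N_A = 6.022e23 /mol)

1.6e19 photons

Product: 2.19 mg / 253.8 g mol⁻¹ = 8.629e-6 mol.
Photons that must be absorbed: 8.629e-6 / 0.888 = 9.717e-6 mol.
Incident photons needed: 9.717e-6 / 0.363 = 2.677e-5 mol.
Photon count: 2.677e-5 × 6.022e23 = 1.6e19.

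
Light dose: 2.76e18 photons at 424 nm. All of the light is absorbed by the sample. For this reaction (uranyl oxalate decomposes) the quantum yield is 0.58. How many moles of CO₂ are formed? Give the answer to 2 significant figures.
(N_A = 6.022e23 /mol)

2.7e-6 mol

Moles of photons: 2.76e18 / 6.022e23 = 4.583e-6 mol.
Product: Φ × n_abs = 0.58 × 4.583e-6 = 2.658e-6 mol.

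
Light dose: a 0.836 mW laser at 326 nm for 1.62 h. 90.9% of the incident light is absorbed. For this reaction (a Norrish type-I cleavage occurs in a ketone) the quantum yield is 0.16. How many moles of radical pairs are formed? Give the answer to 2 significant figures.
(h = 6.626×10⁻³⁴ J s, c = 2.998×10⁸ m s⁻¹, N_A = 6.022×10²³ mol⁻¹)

1.9×10⁻⁶ mol

Photon energy at 326 nm: hc/λ = (6.626×10⁻³⁴)(2.998×10⁸)/(326×10⁻⁹) = 6.093×10⁻¹⁹ J.
Energy delivered: (0.836 mW)(5832 s) = 4.876 J.
Photons incident: 4.876 / 6.093×10⁻¹⁹ = 8.003×10¹⁸, i.e. 8.003×10¹⁸/6.022×10²³ = 1.329×10⁻⁵ mol.
Photons absorbed: 0.909 × 1.329×10⁻⁵ = 1.208×10⁻⁵ mol.
Product: Φ × n_abs = 0.16 × 1.208×10⁻⁵ = 1.933×10⁻⁶ mol.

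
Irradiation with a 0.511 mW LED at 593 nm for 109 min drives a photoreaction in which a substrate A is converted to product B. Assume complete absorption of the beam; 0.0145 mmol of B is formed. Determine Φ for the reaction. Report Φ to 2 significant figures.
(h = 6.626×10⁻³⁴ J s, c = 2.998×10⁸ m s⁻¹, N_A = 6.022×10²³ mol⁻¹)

Φ = 0.88

Product: 0.0145 mmol = 1.45×10⁻⁵ mol.
Photon energy at 593 nm: hc/λ = (6.626×10⁻³⁴)(2.998×10⁸)/(593×10⁻⁹) = 3.350×10⁻¹⁹ J.
Energy delivered: (0.511 mW)(6540 s) = 3.342 J.
Photons incident: 3.342 / 3.350×10⁻¹⁹ = 9.976×10¹⁸, i.e. 9.976×10¹⁸/6.022×10²³ = 1.657×10⁻⁵ mol.
Φ = 1.45×10⁻⁵ mol / 1.657×10⁻⁵ mol photons = 0.88.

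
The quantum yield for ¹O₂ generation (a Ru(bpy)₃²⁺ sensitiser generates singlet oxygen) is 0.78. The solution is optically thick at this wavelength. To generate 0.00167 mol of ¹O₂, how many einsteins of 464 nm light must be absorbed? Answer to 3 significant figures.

Photons that must be absorbed: 0.00167 / 0.78 = 0.002141 mol.

0.00214 einstein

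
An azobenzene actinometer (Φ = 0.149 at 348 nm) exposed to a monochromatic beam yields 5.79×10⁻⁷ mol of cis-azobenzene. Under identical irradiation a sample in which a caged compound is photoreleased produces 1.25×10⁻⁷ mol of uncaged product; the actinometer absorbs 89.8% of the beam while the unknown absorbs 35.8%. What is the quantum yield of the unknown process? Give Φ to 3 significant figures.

Photons absorbed by the actinometer: 5.79×10⁻⁷ / 0.149 = 3.886×10⁻⁶ mol.
Incident flux: 3.886×10⁻⁶ / 0.898 = 4.327×10⁻⁶ einstein.
Absorbed by unknown: 0.358 × 4.327×10⁻⁶ = 1.549×10⁻⁶ mol.
Φ(unknown) = 1.25×10⁻⁷ / 1.549×10⁻⁶ = 0.0807.

Φ = 0.0807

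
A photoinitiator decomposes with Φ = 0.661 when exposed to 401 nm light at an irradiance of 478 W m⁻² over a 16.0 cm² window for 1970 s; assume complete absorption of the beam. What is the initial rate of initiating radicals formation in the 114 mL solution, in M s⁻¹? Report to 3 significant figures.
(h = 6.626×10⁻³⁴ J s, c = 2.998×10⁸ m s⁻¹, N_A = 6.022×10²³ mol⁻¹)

1.49×10⁻⁵ M s⁻¹

Photon energy at 401 nm: hc/λ = (6.626×10⁻³⁴)(2.998×10⁸)/(401×10⁻⁹) = 4.954×10⁻¹⁹ J.
Energy delivered: (478 W m⁻²)(16.0×10⁻⁴ m²)(1970 s) = 1507 J.
Photons incident: 1507 / 4.954×10⁻¹⁹ = 3.042×10²¹, i.e. 3.042×10²¹/6.022×10²³ = 0.005051 mol.
Product formed: 0.661 × 0.005051 = 0.003339 mol.
Rate: 0.003339 mol / (1970 s × 0.114 L) = 1.49×10⁻⁵ M s⁻¹.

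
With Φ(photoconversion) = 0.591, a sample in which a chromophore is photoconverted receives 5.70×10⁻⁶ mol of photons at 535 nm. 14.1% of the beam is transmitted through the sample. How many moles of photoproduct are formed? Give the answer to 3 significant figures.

Fraction absorbed: 1 − 14.1/100 = 0.8590.
Photons absorbed: 0.8590 × 5.70×10⁻⁶ = 4.896×10⁻⁶ mol.
Product: Φ × n_abs = 0.591 × 4.896×10⁻⁶ = 2.894×10⁻⁶ mol.

2.89×10⁻⁶ mol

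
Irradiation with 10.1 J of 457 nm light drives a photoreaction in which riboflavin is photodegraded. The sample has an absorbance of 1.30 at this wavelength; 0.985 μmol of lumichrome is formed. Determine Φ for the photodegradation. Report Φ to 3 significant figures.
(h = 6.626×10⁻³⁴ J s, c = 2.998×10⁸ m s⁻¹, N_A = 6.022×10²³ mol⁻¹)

Product: 0.985 μmol = 9.85×10⁻⁷ mol.
Photon energy at 457 nm: hc/λ = (6.626×10⁻³⁴)(2.998×10⁸)/(457×10⁻⁹) = 4.347×10⁻¹⁹ J.
Photons incident: 10.1 / 4.347×10⁻¹⁹ = 2.323×10¹⁹, i.e. 2.323×10¹⁹/6.022×10²³ = 3.858×10⁻⁵ mol.
Fraction absorbed: 1 − 10^(−1.30) = 0.9499.
Photons absorbed: 0.9499 × 3.858×10⁻⁵ = 3.665×10⁻⁵ mol.
Φ = 9.85×10⁻⁷ mol / 3.665×10⁻⁵ mol photons = 0.0269.

Φ = 0.0269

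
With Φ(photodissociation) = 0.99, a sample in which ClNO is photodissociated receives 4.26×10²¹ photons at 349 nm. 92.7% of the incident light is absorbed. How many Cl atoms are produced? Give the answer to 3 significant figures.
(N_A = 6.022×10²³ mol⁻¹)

3.91×10²¹ atoms

Moles of photons: 4.26×10²¹ / 6.022×10²³ = 0.007074 mol.
Photons absorbed: 0.927 × 0.007074 = 0.006558 mol.
Product: Φ × n_abs = 0.99 × 0.006558 = 0.006492 mol.
As a count: 0.006492 × 6.022×10²³ = 3.91×10²¹.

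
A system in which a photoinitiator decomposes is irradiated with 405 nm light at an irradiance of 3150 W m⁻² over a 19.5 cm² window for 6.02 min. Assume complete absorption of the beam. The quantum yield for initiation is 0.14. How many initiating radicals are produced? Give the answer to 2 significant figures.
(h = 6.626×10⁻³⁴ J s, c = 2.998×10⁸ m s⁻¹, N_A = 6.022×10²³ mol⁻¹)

6.3×10²⁰ initiating radicals

Photon energy at 405 nm: hc/λ = (6.626×10⁻³⁴)(2.998×10⁸)/(405×10⁻⁹) = 4.905×10⁻¹⁹ J.
Energy delivered: (3150 W m⁻²)(19.5×10⁻⁴ m²)(361.2 s) = 2219 J.
Photons incident: 2219 / 4.905×10⁻¹⁹ = 4.524×10²¹, i.e. 4.524×10²¹/6.022×10²³ = 0.007512 mol.
Product: Φ × n_abs = 0.14 × 0.007512 = 0.001052 mol.
As a count: 0.001052 × 6.022×10²³ = 6.3×10²⁰.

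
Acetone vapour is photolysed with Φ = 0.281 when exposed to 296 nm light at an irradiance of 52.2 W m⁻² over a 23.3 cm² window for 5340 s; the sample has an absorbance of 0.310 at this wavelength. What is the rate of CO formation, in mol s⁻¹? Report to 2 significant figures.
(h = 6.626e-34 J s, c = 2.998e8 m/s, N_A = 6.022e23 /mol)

4.3e-8 mol s⁻¹

Photon energy at 296 nm: hc/λ = (6.626e-34)(2.998e8)/(296e-9) = 6.711e-19 J.
Energy delivered: (52.2 W m⁻²)(23.3e-4 m²)(5340 s) = 649.5 J.
Photons incident: 649.5 / 6.711e-19 = 9.678e20, i.e. 9.678e20/6.022e23 = 0.001607 mol.
Fraction absorbed: 1 − 10^(−0.310) = 0.5102.
Photons absorbed: 0.5102 × 0.001607 = 8.199e-4 mol.
Product formed: 0.281 × 8.199e-4 = 2.304e-4 mol.
Rate: 2.304e-4 / 5340 s = 4.3e-8 mol s⁻¹.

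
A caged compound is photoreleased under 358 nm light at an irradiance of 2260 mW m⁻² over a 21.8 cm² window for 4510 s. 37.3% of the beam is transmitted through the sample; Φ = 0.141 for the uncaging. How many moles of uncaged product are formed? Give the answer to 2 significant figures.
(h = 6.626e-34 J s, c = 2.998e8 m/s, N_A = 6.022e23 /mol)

Photon energy at 358 nm: hc/λ = (6.626e-34)(2.998e8)/(358e-9) = 5.549e-19 J.
Energy delivered: (2260 mW m⁻²)(21.8e-4 m²)(4510 s) = 22.22 J.
Photons incident: 22.22 / 5.549e-19 = 4.004e19, i.e. 4.004e19/6.022e23 = 6.649e-5 mol.
Fraction absorbed: 1 − 37.3/100 = 0.6270.
Photons absorbed: 0.6270 × 6.649e-5 = 4.169e-5 mol.
Product: Φ × n_abs = 0.141 × 4.169e-5 = 5.878e-6 mol.

5.9e-6 mol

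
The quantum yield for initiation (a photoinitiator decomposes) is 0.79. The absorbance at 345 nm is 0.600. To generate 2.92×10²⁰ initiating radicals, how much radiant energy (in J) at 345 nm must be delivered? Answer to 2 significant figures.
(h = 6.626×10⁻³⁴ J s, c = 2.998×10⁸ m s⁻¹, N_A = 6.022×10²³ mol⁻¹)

280 J

Product: 2.92×10²⁰ / 6.022×10²³ = 4.849×10⁻⁴ mol.
Photons that must be absorbed: 4.849×10⁻⁴ / 0.79 = 6.138×10⁻⁴ mol.
Fraction absorbed: 1 − 10^(−0.600) = 0.7488.
Incident photons needed: 6.138×10⁻⁴ / 0.7488 = 8.197×10⁻⁴ mol.
Photon energy: hc/λ = 5.758×10⁻¹⁹ J; per mole, 3.467×10⁵ J mol⁻¹.
Energy required: 8.197×10⁻⁴ × 3.467×10⁵ = 280 J.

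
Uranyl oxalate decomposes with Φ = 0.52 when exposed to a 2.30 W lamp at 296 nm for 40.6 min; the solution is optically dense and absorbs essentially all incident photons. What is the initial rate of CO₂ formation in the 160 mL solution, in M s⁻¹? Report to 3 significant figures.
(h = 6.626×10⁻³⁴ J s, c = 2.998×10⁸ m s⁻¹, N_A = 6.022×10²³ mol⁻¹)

1.85×10⁻⁵ M s⁻¹

Photon energy at 296 nm: hc/λ = (6.626×10⁻³⁴)(2.998×10⁸)/(296×10⁻⁹) = 6.711×10⁻¹⁹ J.
Energy delivered: (2.30 W)(2436 s) = 5603 J.
Photons incident: 5603 / 6.711×10⁻¹⁹ = 8.349×10²¹, i.e. 8.349×10²¹/6.022×10²³ = 0.01386 mol.
Product formed: 0.52 × 0.01386 = 0.007207 mol.
Rate: 0.007207 mol / (2436 s × 0.16 L) = 1.85×10⁻⁵ M s⁻¹.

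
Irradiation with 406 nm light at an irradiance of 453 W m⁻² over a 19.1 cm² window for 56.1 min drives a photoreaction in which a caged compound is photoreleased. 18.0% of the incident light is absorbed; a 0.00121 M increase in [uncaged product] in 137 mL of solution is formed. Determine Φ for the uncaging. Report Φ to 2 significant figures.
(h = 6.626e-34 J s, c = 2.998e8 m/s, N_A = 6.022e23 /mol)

Φ = 0.093

Product: (0.00121 M)(0.137 L) = 1.658e-4 mol.
Photon energy at 406 nm: hc/λ = (6.626e-34)(2.998e8)/(406e-9) = 4.893e-19 J.
Energy delivered: (453 W m⁻²)(19.1e-4 m²)(3366 s) = 2912 J.
Photons incident: 2912 / 4.893e-19 = 5.951e21, i.e. 5.951e21/6.022e23 = 0.009882 mol.
Photons absorbed: 0.180 × 0.009882 = 0.001779 mol.
Φ = 1.658e-4 mol / 0.001779 mol photons = 0.093.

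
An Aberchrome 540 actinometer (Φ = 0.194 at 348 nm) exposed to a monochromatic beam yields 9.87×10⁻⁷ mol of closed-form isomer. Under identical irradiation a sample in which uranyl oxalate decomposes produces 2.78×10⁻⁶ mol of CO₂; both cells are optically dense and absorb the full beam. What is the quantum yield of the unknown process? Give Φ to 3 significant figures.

Photons absorbed by the actinometer: 9.87×10⁻⁷ / 0.194 = 5.088×10⁻⁶ mol.
Φ(unknown) = 2.78×10⁻⁶ / 5.088×10⁻⁶ = 0.546.

Φ = 0.546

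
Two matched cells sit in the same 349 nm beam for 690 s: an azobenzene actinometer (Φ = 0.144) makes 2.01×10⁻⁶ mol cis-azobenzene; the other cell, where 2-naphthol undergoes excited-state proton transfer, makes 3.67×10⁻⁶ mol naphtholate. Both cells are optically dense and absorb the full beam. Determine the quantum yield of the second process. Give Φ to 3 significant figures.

Photons absorbed by the actinometer: 2.01×10⁻⁶ / 0.144 = 1.396×10⁻⁵ mol.
Φ(unknown) = 3.67×10⁻⁶ / 1.396×10⁻⁵ = 0.263.

Φ = 0.263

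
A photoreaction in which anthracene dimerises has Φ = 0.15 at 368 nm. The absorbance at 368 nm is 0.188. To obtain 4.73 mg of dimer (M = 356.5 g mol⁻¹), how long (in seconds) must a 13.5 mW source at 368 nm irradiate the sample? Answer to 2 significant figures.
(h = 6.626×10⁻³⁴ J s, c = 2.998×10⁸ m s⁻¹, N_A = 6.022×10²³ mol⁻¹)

Product: 4.73 mg / 356.5 g mol⁻¹ = 1.327×10⁻⁵ mol.
Photons that must be absorbed: 1.327×10⁻⁵ / 0.15 = 8.847×10⁻⁵ mol.
Fraction absorbed: 1 − 10^(−0.188) = 0.3514.
Incident photons needed: 8.847×10⁻⁵ / 0.3514 = 2.518×10⁻⁴ mol.
Photon energy: hc/λ = 5.398×10⁻¹⁹ J; per mole, 3.251×10⁵ J mol⁻¹.
Energy required: 2.518×10⁻⁴ × 3.251×10⁵ = 81.86 J.
Time: 81.86 J / 0.0135 W = 6100 s.

t ≈ 6100 s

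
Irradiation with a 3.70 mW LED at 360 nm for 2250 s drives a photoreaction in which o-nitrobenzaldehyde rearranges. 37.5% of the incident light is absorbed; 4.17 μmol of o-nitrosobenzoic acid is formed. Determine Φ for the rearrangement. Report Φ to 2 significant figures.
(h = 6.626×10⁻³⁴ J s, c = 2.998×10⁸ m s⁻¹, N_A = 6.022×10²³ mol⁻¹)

Product: 4.17 μmol = 4.17×10⁻⁶ mol.
Photon energy at 360 nm: hc/λ = (6.626×10⁻³⁴)(2.998×10⁸)/(360×10⁻⁹) = 5.518×10⁻¹⁹ J.
Energy delivered: (3.70 mW)(2250 s) = 8.325 J.
Photons incident: 8.325 / 5.518×10⁻¹⁹ = 1.509×10¹⁹, i.e. 1.509×10¹⁹/6.022×10²³ = 2.506×10⁻⁵ mol.
Photons absorbed: 0.375 × 2.506×10⁻⁵ = 9.398×10⁻⁶ mol.
Φ = 4.17×10⁻⁶ mol / 9.398×10⁻⁶ mol photons = 0.44.

Φ = 0.44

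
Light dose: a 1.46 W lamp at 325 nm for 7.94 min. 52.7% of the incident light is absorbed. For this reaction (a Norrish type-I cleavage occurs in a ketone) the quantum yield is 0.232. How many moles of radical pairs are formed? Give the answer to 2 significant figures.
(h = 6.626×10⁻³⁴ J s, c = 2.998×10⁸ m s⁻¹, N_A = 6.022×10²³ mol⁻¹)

2.3×10⁻⁴ mol

Photon energy at 325 nm: hc/λ = (6.626×10⁻³⁴)(2.998×10⁸)/(325×10⁻⁹) = 6.112×10⁻¹⁹ J.
Energy delivered: (1.46 W)(476.4 s) = 695.5 J.
Photons incident: 695.5 / 6.112×10⁻¹⁹ = 1.138×10²¹, i.e. 1.138×10²¹/6.022×10²³ = 0.001890 mol.
Photons absorbed: 0.527 × 0.001890 = 9.960×10⁻⁴ mol.
Product: Φ × n_abs = 0.232 × 9.960×10⁻⁴ = 2.311×10⁻⁴ mol.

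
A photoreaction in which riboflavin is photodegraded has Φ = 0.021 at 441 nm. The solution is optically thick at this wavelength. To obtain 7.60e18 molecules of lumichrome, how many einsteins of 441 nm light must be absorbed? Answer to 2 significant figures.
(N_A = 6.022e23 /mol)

Product: 7.60e18 / 6.022e23 = 1.262e-5 mol.
Photons that must be absorbed: 1.262e-5 / 0.021 = 6.010e-4 mol.

6.0e-4 einstein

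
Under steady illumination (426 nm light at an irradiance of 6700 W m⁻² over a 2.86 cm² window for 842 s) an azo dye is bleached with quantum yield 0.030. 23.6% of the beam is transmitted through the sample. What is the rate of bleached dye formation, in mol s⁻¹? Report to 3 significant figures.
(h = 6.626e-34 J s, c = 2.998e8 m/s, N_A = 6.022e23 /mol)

1.56e-7 mol s⁻¹

Photon energy at 426 nm: hc/λ = (6.626e-34)(2.998e8)/(426e-9) = 4.663e-19 J.
Energy delivered: (6700 W m⁻²)(2.86e-4 m²)(842 s) = 1613 J.
Photons incident: 1613 / 4.663e-19 = 3.459e21, i.e. 3.459e21/6.022e23 = 0.005744 mol.
Fraction absorbed: 1 − 23.6/100 = 0.7640.
Photons absorbed: 0.7640 × 0.005744 = 0.004388 mol.
Product formed: 0.030 × 0.004388 = 1.316e-4 mol.
Rate: 1.316e-4 / 842 s = 1.56e-7 mol s⁻¹.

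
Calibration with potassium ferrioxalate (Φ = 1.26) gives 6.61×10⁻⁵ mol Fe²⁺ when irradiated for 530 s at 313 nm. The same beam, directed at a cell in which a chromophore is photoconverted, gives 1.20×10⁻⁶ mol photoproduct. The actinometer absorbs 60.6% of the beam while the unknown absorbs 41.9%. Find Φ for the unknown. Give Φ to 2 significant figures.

Photons absorbed by the actinometer: 6.61×10⁻⁵ / 1.26 = 5.246×10⁻⁵ mol.
Incident flux: 5.246×10⁻⁵ / 0.606 = 8.657×10⁻⁵ einstein.
Absorbed by unknown: 0.419 × 8.657×10⁻⁵ = 3.627×10⁻⁵ mol.
Φ(unknown) = 1.20×10⁻⁶ / 3.627×10⁻⁵ = 0.033.

Φ = 0.033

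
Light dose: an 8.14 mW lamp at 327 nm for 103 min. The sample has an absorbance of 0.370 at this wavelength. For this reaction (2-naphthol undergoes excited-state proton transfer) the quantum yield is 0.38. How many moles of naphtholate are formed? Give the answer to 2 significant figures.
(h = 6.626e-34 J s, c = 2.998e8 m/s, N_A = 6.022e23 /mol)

Photon energy at 327 nm: hc/λ = (6.626e-34)(2.998e8)/(327e-9) = 6.075e-19 J.
Energy delivered: (8.14 mW)(6180 s) = 50.31 J.
Photons incident: 50.31 / 6.075e-19 = 8.281e19, i.e. 8.281e19/6.022e23 = 1.375e-4 mol.
Fraction absorbed: 1 − 10^(−0.370) = 0.5734.
Photons absorbed: 0.5734 × 1.375e-4 = 7.884e-5 mol.
Product: Φ × n_abs = 0.38 × 7.884e-5 = 2.996e-5 mol.

3.0e-5 mol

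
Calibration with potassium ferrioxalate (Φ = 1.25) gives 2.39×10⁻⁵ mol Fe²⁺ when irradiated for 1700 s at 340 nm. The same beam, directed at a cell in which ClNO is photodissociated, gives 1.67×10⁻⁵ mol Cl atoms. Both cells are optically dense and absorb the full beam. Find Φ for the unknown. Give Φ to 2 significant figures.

Φ = 0.87

Photons absorbed by the actinometer: 2.39×10⁻⁵ / 1.25 = 1.912×10⁻⁵ mol.
Φ(unknown) = 1.67×10⁻⁵ / 1.912×10⁻⁵ = 0.87.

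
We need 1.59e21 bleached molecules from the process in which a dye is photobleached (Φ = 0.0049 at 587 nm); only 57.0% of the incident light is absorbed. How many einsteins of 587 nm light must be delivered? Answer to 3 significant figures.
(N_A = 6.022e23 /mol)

Product: 1.59e21 / 6.022e23 = 0.002640 mol.
Photons that must be absorbed: 0.002640 / 0.0049 = 0.5388 mol.
Incident photons needed: 0.5388 / 0.570 = 0.9453 mol.

0.945 einstein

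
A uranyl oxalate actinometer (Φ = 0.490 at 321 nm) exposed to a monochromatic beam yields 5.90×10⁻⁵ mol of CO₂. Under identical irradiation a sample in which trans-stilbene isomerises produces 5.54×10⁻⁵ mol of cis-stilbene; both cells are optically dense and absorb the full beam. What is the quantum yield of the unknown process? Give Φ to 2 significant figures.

Φ = 0.46

Photons absorbed by the actinometer: 5.90×10⁻⁵ / 0.490 = 1.204×10⁻⁴ mol.
Φ(unknown) = 5.54×10⁻⁵ / 1.204×10⁻⁴ = 0.46.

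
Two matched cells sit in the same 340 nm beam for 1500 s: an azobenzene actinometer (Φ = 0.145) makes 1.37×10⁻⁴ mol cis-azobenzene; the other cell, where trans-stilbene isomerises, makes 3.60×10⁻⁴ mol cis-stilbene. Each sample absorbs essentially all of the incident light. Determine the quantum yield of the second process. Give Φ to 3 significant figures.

Photons absorbed by the actinometer: 1.37×10⁻⁴ / 0.145 = 9.448×10⁻⁴ mol.
Φ(unknown) = 3.60×10⁻⁴ / 9.448×10⁻⁴ = 0.381.

Φ = 0.381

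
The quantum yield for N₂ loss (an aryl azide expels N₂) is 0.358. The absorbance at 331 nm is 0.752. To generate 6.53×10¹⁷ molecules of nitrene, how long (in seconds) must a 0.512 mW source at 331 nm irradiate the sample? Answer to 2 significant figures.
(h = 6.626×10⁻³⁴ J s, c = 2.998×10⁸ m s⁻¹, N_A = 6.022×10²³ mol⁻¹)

t ≈ 2600 s

Product: 6.53×10¹⁷ / 6.022×10²³ = 1.084×10⁻⁶ mol.
Photons that must be absorbed: 1.084×10⁻⁶ / 0.358 = 3.028×10⁻⁶ mol.
Fraction absorbed: 1 − 10^(−0.752) = 0.8230.
Incident photons needed: 3.028×10⁻⁶ / 0.8230 = 3.679×10⁻⁶ mol.
Photon energy: hc/λ = 6.001×10⁻¹⁹ J; per mole, 3.614×10⁵ J mol⁻¹.
Energy required: 3.679×10⁻⁶ × 3.614×10⁵ = 1.330 J.
Time: 1.330 J / 0.000512 W = 2600 s.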